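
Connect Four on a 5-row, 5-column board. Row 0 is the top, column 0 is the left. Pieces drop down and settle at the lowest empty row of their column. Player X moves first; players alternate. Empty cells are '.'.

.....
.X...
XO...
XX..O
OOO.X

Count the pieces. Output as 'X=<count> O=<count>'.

X=5 O=5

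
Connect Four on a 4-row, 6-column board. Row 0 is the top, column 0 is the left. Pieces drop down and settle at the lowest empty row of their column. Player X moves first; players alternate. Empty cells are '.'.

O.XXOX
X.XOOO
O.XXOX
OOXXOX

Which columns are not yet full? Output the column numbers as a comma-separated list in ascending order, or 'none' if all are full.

col 0: top cell = 'O' → FULL
col 1: top cell = '.' → open
col 2: top cell = 'X' → FULL
col 3: top cell = 'X' → FULL
col 4: top cell = 'O' → FULL
col 5: top cell = 'X' → FULL

Answer: 1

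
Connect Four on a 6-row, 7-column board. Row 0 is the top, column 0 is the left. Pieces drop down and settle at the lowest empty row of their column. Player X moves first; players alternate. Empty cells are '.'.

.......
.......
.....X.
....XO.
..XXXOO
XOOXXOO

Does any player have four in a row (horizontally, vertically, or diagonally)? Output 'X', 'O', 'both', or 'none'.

none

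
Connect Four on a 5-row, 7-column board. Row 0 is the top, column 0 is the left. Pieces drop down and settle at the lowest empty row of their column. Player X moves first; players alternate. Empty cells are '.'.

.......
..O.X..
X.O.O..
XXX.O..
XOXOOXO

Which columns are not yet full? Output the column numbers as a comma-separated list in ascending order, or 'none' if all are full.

Answer: 0,1,2,3,4,5,6

Derivation:
col 0: top cell = '.' → open
col 1: top cell = '.' → open
col 2: top cell = '.' → open
col 3: top cell = '.' → open
col 4: top cell = '.' → open
col 5: top cell = '.' → open
col 6: top cell = '.' → open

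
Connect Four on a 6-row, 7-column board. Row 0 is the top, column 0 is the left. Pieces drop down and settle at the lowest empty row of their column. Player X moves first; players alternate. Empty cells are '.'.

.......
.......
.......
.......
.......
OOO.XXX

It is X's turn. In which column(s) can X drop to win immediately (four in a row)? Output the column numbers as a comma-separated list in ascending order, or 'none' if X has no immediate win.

Answer: 3

Derivation:
col 0: drop X → no win
col 1: drop X → no win
col 2: drop X → no win
col 3: drop X → WIN!
col 4: drop X → no win
col 5: drop X → no win
col 6: drop X → no win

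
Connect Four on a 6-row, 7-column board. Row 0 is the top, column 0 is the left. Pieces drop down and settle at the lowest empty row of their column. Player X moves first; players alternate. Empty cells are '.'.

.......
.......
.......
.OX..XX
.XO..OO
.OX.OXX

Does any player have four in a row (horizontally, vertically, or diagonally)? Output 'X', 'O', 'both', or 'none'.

none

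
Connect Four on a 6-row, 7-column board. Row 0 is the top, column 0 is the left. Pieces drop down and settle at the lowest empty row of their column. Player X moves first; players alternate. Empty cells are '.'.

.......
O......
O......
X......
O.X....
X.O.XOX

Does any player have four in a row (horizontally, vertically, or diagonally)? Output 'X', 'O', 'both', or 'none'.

none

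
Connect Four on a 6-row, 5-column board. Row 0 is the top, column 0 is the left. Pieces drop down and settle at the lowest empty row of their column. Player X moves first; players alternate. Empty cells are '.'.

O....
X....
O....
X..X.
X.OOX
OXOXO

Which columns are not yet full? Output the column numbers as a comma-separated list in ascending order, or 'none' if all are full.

col 0: top cell = 'O' → FULL
col 1: top cell = '.' → open
col 2: top cell = '.' → open
col 3: top cell = '.' → open
col 4: top cell = '.' → open

Answer: 1,2,3,4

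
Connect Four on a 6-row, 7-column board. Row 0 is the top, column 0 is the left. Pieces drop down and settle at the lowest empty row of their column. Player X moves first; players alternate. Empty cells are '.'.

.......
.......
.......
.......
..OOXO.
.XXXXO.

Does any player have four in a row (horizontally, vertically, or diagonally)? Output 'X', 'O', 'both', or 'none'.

X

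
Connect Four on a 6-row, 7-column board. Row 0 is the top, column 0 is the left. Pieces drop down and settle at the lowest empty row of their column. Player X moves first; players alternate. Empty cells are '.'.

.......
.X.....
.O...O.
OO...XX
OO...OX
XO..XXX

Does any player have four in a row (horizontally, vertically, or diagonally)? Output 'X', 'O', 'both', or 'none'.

O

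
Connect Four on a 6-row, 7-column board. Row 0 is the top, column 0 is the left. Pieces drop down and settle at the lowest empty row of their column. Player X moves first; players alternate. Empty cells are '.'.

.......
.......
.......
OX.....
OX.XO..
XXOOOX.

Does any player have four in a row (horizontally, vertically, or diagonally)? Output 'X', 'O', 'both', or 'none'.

none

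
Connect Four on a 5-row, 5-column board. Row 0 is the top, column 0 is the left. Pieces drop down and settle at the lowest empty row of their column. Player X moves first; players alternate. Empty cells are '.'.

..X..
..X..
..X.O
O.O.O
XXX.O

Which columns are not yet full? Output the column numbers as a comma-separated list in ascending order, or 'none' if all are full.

Answer: 0,1,3,4

Derivation:
col 0: top cell = '.' → open
col 1: top cell = '.' → open
col 2: top cell = 'X' → FULL
col 3: top cell = '.' → open
col 4: top cell = '.' → open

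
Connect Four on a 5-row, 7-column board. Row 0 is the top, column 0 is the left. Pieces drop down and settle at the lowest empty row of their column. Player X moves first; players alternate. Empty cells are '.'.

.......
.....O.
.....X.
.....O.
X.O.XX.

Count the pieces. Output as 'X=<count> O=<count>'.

X=4 O=3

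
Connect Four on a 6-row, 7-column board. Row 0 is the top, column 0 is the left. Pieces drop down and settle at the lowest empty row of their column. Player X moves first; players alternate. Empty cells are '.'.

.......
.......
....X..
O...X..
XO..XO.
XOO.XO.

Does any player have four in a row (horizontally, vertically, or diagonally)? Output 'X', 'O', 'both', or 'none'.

X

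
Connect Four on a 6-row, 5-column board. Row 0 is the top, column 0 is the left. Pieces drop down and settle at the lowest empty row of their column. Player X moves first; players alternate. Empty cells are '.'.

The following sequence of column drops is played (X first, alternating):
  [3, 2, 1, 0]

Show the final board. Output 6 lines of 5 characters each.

Move 1: X drops in col 3, lands at row 5
Move 2: O drops in col 2, lands at row 5
Move 3: X drops in col 1, lands at row 5
Move 4: O drops in col 0, lands at row 5

Answer: .....
.....
.....
.....
.....
OXOX.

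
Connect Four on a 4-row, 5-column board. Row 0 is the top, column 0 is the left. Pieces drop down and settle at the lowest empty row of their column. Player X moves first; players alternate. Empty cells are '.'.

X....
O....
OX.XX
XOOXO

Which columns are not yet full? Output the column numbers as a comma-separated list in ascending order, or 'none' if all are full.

Answer: 1,2,3,4

Derivation:
col 0: top cell = 'X' → FULL
col 1: top cell = '.' → open
col 2: top cell = '.' → open
col 3: top cell = '.' → open
col 4: top cell = '.' → open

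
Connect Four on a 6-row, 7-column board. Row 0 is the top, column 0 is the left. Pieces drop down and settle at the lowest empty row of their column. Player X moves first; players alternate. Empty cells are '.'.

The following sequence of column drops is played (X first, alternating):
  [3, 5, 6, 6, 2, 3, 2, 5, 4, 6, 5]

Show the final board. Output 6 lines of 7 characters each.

Answer: .......
.......
.......
.....XO
..XO.OO
..XXXOX

Derivation:
Move 1: X drops in col 3, lands at row 5
Move 2: O drops in col 5, lands at row 5
Move 3: X drops in col 6, lands at row 5
Move 4: O drops in col 6, lands at row 4
Move 5: X drops in col 2, lands at row 5
Move 6: O drops in col 3, lands at row 4
Move 7: X drops in col 2, lands at row 4
Move 8: O drops in col 5, lands at row 4
Move 9: X drops in col 4, lands at row 5
Move 10: O drops in col 6, lands at row 3
Move 11: X drops in col 5, lands at row 3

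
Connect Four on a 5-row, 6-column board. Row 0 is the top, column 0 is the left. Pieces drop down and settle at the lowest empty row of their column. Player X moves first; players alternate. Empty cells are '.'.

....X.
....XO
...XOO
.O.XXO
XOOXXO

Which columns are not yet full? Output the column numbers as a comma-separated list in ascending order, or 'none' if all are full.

Answer: 0,1,2,3,5

Derivation:
col 0: top cell = '.' → open
col 1: top cell = '.' → open
col 2: top cell = '.' → open
col 3: top cell = '.' → open
col 4: top cell = 'X' → FULL
col 5: top cell = '.' → open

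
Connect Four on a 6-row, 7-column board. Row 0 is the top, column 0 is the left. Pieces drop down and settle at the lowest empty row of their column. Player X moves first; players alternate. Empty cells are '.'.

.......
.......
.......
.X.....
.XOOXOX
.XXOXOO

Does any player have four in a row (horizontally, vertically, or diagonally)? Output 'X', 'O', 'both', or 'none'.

none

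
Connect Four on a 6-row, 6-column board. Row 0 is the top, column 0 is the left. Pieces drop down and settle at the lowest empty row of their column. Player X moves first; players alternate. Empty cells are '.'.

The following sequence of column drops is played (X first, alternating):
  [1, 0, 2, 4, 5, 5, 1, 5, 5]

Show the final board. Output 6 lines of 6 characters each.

Answer: ......
......
.....X
.....O
.X...O
OXX.OX

Derivation:
Move 1: X drops in col 1, lands at row 5
Move 2: O drops in col 0, lands at row 5
Move 3: X drops in col 2, lands at row 5
Move 4: O drops in col 4, lands at row 5
Move 5: X drops in col 5, lands at row 5
Move 6: O drops in col 5, lands at row 4
Move 7: X drops in col 1, lands at row 4
Move 8: O drops in col 5, lands at row 3
Move 9: X drops in col 5, lands at row 2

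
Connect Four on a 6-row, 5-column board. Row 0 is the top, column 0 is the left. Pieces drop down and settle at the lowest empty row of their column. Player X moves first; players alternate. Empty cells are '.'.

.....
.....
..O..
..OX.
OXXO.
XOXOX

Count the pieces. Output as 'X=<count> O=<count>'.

X=6 O=6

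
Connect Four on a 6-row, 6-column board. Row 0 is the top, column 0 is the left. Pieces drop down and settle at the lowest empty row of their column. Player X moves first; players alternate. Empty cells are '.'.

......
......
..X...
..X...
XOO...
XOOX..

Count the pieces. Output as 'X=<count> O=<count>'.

X=5 O=4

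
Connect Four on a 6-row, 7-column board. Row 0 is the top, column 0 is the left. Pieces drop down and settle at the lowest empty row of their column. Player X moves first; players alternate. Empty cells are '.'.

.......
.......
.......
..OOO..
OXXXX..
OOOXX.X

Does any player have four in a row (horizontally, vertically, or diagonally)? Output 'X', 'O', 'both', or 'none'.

X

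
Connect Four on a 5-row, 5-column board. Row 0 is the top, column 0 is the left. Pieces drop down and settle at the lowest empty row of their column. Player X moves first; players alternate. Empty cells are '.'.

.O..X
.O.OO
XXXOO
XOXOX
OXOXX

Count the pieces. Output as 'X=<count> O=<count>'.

X=10 O=10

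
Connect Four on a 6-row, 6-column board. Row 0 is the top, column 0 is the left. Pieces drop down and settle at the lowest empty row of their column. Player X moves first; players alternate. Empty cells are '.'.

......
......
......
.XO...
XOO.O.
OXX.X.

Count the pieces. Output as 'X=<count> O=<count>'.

X=5 O=5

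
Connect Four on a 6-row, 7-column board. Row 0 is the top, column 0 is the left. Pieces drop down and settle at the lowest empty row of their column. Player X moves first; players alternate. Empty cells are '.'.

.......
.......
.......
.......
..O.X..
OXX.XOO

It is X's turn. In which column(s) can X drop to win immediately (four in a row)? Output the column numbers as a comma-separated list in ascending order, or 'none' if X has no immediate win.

col 0: drop X → no win
col 1: drop X → no win
col 2: drop X → no win
col 3: drop X → WIN!
col 4: drop X → no win
col 5: drop X → no win
col 6: drop X → no win

Answer: 3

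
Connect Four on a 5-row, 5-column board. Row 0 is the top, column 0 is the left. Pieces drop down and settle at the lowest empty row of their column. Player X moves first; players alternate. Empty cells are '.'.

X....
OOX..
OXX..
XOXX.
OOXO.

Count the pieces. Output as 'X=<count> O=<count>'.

X=8 O=7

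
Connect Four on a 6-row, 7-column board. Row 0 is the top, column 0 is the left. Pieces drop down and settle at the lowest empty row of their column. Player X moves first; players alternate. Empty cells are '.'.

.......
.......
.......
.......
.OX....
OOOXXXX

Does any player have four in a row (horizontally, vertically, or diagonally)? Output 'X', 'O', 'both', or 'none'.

X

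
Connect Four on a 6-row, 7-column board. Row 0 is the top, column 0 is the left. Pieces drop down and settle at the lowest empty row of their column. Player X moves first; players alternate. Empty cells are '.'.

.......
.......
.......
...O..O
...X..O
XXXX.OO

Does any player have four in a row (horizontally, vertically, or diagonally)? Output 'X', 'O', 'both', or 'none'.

X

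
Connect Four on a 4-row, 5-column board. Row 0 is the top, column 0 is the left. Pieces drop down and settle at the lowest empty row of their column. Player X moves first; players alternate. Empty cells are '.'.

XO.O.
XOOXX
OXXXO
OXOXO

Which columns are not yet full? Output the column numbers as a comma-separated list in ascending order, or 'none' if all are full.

Answer: 2,4

Derivation:
col 0: top cell = 'X' → FULL
col 1: top cell = 'O' → FULL
col 2: top cell = '.' → open
col 3: top cell = 'O' → FULL
col 4: top cell = '.' → open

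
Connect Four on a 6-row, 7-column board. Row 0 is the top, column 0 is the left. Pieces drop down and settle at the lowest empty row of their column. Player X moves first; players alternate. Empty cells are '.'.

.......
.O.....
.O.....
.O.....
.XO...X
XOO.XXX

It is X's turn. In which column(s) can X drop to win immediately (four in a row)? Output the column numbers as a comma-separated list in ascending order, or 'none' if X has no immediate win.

Answer: 3

Derivation:
col 0: drop X → no win
col 1: drop X → no win
col 2: drop X → no win
col 3: drop X → WIN!
col 4: drop X → no win
col 5: drop X → no win
col 6: drop X → no win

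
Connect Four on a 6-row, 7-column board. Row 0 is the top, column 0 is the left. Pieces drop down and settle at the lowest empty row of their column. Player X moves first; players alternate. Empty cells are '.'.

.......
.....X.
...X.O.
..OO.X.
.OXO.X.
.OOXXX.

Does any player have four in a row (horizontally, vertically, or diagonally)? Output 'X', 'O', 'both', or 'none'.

none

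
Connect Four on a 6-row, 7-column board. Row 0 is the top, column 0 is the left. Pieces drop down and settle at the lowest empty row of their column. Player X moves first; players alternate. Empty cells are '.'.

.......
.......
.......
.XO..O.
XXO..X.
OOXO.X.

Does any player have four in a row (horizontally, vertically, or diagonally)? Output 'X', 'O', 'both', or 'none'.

none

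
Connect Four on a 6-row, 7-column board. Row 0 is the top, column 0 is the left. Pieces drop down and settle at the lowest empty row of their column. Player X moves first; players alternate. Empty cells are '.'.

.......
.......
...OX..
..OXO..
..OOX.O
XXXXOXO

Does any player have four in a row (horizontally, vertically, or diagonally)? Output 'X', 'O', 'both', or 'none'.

X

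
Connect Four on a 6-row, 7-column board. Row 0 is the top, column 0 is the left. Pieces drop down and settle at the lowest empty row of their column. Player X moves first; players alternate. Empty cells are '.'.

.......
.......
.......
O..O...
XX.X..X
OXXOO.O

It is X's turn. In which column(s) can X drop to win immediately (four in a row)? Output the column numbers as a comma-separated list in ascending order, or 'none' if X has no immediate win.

col 0: drop X → no win
col 1: drop X → no win
col 2: drop X → WIN!
col 3: drop X → no win
col 4: drop X → no win
col 5: drop X → no win
col 6: drop X → no win

Answer: 2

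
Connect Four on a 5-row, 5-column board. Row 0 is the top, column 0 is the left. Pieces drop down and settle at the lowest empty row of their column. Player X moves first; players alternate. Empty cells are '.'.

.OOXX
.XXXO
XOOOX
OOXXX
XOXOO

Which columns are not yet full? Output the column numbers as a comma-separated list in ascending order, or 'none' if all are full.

col 0: top cell = '.' → open
col 1: top cell = 'O' → FULL
col 2: top cell = 'O' → FULL
col 3: top cell = 'X' → FULL
col 4: top cell = 'X' → FULL

Answer: 0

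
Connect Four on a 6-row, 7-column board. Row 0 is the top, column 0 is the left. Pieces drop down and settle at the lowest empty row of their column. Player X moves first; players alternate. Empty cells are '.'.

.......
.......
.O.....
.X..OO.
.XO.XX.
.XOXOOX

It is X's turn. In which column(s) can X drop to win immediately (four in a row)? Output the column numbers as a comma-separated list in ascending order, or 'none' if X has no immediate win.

col 0: drop X → no win
col 1: drop X → no win
col 2: drop X → no win
col 3: drop X → no win
col 4: drop X → no win
col 5: drop X → no win
col 6: drop X → no win

Answer: none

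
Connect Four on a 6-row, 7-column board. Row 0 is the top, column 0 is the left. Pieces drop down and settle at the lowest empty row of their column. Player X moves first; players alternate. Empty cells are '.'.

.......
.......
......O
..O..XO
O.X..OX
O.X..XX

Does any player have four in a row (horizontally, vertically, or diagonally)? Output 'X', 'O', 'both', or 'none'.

none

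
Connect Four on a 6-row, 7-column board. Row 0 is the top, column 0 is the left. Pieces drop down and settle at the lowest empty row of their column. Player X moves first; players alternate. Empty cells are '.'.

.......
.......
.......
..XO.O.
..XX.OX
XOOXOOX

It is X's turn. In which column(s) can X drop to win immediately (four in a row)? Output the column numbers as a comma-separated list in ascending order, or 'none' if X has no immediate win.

col 0: drop X → no win
col 1: drop X → no win
col 2: drop X → no win
col 3: drop X → no win
col 4: drop X → no win
col 5: drop X → no win
col 6: drop X → no win

Answer: none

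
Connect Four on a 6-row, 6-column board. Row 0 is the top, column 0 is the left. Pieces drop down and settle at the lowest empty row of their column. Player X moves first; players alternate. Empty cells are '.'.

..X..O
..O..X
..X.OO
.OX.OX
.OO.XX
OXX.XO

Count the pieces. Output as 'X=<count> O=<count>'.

X=10 O=10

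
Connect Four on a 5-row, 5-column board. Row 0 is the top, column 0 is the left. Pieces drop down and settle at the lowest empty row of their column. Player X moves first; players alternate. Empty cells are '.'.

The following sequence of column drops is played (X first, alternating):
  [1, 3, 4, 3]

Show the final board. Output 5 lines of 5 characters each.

Move 1: X drops in col 1, lands at row 4
Move 2: O drops in col 3, lands at row 4
Move 3: X drops in col 4, lands at row 4
Move 4: O drops in col 3, lands at row 3

Answer: .....
.....
.....
...O.
.X.OX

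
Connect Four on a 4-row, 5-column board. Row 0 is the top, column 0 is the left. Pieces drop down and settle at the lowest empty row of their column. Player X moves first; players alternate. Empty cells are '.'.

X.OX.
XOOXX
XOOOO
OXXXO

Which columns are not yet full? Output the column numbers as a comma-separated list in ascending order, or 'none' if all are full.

Answer: 1,4

Derivation:
col 0: top cell = 'X' → FULL
col 1: top cell = '.' → open
col 2: top cell = 'O' → FULL
col 3: top cell = 'X' → FULL
col 4: top cell = '.' → open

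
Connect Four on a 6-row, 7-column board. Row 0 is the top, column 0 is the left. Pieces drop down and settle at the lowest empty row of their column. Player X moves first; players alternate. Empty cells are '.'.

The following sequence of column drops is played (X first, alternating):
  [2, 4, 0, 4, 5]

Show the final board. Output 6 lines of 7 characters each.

Move 1: X drops in col 2, lands at row 5
Move 2: O drops in col 4, lands at row 5
Move 3: X drops in col 0, lands at row 5
Move 4: O drops in col 4, lands at row 4
Move 5: X drops in col 5, lands at row 5

Answer: .......
.......
.......
.......
....O..
X.X.OX.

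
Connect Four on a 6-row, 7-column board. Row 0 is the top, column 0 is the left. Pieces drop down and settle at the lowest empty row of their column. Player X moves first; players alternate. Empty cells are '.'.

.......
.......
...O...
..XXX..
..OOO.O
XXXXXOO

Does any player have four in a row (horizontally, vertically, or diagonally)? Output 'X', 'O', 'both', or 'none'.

X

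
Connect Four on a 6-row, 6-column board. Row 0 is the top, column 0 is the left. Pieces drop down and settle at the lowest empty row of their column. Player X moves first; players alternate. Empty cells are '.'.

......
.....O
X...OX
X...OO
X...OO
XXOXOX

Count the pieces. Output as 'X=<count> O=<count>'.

X=8 O=8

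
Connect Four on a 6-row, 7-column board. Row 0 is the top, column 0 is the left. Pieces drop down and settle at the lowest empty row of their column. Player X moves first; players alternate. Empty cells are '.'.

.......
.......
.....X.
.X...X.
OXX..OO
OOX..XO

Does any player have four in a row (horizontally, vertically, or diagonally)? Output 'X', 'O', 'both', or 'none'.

none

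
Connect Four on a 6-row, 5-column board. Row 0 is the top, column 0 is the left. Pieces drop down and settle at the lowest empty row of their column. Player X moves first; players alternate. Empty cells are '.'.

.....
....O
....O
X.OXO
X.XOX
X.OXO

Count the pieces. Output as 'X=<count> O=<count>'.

X=7 O=7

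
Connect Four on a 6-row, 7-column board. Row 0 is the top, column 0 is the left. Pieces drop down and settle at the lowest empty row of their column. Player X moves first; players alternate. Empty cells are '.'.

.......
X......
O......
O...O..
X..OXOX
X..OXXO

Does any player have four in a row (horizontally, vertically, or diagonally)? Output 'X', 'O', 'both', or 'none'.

none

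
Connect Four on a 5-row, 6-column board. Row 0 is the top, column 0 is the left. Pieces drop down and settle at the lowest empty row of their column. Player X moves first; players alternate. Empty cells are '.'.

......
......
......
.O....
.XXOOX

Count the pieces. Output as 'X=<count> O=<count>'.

X=3 O=3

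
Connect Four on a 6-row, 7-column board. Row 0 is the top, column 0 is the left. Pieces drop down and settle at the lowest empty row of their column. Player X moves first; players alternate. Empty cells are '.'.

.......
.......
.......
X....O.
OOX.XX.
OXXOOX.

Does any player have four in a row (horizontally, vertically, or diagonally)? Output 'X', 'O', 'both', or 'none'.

none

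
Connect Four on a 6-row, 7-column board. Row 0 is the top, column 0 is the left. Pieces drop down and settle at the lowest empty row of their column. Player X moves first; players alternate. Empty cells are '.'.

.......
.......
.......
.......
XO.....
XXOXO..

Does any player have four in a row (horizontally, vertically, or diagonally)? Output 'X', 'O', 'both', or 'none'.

none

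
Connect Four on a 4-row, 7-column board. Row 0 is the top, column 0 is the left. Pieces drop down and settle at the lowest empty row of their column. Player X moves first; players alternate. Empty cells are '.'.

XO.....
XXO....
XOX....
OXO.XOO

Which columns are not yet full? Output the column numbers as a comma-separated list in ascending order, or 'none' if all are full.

col 0: top cell = 'X' → FULL
col 1: top cell = 'O' → FULL
col 2: top cell = '.' → open
col 3: top cell = '.' → open
col 4: top cell = '.' → open
col 5: top cell = '.' → open
col 6: top cell = '.' → open

Answer: 2,3,4,5,6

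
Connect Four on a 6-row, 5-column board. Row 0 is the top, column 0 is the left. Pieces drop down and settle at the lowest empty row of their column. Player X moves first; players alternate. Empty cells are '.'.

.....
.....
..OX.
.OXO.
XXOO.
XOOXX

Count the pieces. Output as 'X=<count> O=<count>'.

X=7 O=7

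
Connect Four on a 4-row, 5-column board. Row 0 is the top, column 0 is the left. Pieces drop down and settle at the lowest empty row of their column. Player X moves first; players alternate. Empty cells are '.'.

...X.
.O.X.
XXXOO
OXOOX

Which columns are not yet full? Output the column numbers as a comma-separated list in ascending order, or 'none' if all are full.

col 0: top cell = '.' → open
col 1: top cell = '.' → open
col 2: top cell = '.' → open
col 3: top cell = 'X' → FULL
col 4: top cell = '.' → open

Answer: 0,1,2,4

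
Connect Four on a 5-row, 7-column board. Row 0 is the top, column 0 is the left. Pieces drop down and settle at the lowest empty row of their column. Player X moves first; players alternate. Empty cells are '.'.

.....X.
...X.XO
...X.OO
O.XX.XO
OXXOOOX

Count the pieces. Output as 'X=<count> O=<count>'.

X=10 O=9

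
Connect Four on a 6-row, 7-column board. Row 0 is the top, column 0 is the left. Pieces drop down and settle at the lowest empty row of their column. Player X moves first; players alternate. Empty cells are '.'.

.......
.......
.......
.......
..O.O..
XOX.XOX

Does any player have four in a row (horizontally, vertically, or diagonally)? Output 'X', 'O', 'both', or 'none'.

none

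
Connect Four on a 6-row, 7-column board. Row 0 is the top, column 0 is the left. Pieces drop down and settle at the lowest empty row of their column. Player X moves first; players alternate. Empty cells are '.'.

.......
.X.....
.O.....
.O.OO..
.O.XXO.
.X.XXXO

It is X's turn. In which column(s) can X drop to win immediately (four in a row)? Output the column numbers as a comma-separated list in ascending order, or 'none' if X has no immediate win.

col 0: drop X → no win
col 1: drop X → no win
col 2: drop X → WIN!
col 3: drop X → no win
col 4: drop X → no win
col 5: drop X → no win
col 6: drop X → no win

Answer: 2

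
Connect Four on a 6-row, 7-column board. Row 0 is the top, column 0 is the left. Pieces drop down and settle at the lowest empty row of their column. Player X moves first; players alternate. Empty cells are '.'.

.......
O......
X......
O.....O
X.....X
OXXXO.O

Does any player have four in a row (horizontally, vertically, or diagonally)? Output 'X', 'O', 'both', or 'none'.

none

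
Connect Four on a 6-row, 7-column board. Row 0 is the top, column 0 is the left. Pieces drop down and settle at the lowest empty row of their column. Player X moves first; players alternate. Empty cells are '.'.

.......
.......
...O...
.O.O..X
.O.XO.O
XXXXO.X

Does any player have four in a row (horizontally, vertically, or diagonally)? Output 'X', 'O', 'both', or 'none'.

X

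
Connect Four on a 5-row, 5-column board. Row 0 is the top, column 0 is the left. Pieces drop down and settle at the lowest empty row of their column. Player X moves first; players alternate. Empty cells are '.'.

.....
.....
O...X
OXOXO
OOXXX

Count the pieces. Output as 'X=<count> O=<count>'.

X=6 O=6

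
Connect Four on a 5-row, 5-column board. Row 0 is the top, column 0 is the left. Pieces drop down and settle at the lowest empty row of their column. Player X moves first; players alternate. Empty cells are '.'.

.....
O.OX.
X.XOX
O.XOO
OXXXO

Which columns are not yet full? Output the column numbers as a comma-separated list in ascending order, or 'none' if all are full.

Answer: 0,1,2,3,4

Derivation:
col 0: top cell = '.' → open
col 1: top cell = '.' → open
col 2: top cell = '.' → open
col 3: top cell = '.' → open
col 4: top cell = '.' → open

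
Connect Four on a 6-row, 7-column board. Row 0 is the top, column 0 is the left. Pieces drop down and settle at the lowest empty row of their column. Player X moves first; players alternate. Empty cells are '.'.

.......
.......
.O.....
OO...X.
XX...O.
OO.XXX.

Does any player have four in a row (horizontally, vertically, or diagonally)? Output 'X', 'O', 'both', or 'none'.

none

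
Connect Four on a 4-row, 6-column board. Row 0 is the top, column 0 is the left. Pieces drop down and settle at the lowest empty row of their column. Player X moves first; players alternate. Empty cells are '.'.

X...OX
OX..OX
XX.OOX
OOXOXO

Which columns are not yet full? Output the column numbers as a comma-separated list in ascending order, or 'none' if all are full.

col 0: top cell = 'X' → FULL
col 1: top cell = '.' → open
col 2: top cell = '.' → open
col 3: top cell = '.' → open
col 4: top cell = 'O' → FULL
col 5: top cell = 'X' → FULL

Answer: 1,2,3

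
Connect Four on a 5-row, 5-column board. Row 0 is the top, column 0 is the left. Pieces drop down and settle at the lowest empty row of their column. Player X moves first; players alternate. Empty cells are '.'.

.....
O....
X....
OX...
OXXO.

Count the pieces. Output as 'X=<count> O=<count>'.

X=4 O=4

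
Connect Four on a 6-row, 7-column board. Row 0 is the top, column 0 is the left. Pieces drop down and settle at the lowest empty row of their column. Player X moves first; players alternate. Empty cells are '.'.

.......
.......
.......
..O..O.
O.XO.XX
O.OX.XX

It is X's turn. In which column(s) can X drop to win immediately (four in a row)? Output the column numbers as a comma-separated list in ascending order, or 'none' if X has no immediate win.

Answer: 4

Derivation:
col 0: drop X → no win
col 1: drop X → no win
col 2: drop X → no win
col 3: drop X → no win
col 4: drop X → WIN!
col 5: drop X → no win
col 6: drop X → no win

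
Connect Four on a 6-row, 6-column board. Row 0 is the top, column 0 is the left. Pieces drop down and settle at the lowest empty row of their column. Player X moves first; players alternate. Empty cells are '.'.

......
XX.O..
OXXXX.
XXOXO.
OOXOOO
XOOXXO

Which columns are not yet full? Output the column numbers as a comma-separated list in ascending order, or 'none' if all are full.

col 0: top cell = '.' → open
col 1: top cell = '.' → open
col 2: top cell = '.' → open
col 3: top cell = '.' → open
col 4: top cell = '.' → open
col 5: top cell = '.' → open

Answer: 0,1,2,3,4,5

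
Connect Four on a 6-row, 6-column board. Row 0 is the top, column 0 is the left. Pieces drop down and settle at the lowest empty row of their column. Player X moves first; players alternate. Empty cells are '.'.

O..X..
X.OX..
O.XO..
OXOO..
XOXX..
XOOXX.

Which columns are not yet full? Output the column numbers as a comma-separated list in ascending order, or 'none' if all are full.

Answer: 1,2,4,5

Derivation:
col 0: top cell = 'O' → FULL
col 1: top cell = '.' → open
col 2: top cell = '.' → open
col 3: top cell = 'X' → FULL
col 4: top cell = '.' → open
col 5: top cell = '.' → open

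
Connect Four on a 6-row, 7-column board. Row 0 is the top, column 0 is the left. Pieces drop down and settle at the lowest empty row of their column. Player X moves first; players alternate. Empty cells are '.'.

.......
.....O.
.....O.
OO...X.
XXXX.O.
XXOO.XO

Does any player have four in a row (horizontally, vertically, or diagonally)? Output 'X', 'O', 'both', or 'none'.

X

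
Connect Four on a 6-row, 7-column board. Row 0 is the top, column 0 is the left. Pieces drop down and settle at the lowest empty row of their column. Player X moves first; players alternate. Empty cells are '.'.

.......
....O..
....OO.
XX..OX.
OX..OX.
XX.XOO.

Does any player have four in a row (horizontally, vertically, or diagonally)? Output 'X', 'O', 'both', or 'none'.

O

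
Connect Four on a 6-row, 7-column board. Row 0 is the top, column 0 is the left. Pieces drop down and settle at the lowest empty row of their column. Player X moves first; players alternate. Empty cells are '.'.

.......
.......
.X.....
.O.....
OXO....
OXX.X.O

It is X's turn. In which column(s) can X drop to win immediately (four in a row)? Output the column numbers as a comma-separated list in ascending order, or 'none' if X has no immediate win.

Answer: 3

Derivation:
col 0: drop X → no win
col 1: drop X → no win
col 2: drop X → no win
col 3: drop X → WIN!
col 4: drop X → no win
col 5: drop X → no win
col 6: drop X → no win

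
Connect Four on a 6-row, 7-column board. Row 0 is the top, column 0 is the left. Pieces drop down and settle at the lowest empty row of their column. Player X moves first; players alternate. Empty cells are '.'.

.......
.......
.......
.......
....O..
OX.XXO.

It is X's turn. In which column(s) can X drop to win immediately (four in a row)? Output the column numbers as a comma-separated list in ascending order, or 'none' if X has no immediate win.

Answer: 2

Derivation:
col 0: drop X → no win
col 1: drop X → no win
col 2: drop X → WIN!
col 3: drop X → no win
col 4: drop X → no win
col 5: drop X → no win
col 6: drop X → no win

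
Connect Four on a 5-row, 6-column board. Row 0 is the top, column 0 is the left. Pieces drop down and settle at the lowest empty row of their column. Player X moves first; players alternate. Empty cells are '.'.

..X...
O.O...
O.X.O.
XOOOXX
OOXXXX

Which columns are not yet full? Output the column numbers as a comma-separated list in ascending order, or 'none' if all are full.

col 0: top cell = '.' → open
col 1: top cell = '.' → open
col 2: top cell = 'X' → FULL
col 3: top cell = '.' → open
col 4: top cell = '.' → open
col 5: top cell = '.' → open

Answer: 0,1,3,4,5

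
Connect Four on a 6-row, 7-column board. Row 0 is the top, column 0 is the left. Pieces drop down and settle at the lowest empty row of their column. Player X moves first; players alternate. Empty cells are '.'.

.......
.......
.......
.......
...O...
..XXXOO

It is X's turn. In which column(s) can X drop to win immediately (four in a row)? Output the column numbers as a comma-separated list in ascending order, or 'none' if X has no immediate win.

col 0: drop X → no win
col 1: drop X → WIN!
col 2: drop X → no win
col 3: drop X → no win
col 4: drop X → no win
col 5: drop X → no win
col 6: drop X → no win

Answer: 1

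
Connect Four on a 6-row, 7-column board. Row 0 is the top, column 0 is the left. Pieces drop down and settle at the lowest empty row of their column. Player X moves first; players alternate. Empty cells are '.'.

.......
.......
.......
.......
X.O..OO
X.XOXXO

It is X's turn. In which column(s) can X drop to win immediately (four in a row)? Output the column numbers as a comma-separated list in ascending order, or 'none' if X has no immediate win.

col 0: drop X → no win
col 1: drop X → no win
col 2: drop X → no win
col 3: drop X → no win
col 4: drop X → no win
col 5: drop X → no win
col 6: drop X → no win

Answer: none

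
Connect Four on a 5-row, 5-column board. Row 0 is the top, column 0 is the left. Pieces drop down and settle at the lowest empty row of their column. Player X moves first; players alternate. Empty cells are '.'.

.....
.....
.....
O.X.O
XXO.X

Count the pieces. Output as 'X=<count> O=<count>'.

X=4 O=3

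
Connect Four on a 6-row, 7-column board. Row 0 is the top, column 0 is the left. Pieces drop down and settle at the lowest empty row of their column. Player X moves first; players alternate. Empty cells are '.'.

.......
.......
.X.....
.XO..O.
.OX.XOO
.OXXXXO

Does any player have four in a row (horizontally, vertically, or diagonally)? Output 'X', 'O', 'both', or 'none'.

X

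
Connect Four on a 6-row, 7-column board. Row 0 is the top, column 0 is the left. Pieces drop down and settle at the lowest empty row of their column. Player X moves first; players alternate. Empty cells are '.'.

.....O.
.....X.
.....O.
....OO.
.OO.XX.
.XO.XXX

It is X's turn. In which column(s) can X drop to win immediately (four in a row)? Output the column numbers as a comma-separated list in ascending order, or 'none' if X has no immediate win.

Answer: 3

Derivation:
col 0: drop X → no win
col 1: drop X → no win
col 2: drop X → no win
col 3: drop X → WIN!
col 4: drop X → no win
col 6: drop X → no win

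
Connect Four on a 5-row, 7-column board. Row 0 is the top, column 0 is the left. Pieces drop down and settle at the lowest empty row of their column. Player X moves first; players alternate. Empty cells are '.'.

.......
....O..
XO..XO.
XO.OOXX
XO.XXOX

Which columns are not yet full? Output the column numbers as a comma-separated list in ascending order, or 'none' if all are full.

col 0: top cell = '.' → open
col 1: top cell = '.' → open
col 2: top cell = '.' → open
col 3: top cell = '.' → open
col 4: top cell = '.' → open
col 5: top cell = '.' → open
col 6: top cell = '.' → open

Answer: 0,1,2,3,4,5,6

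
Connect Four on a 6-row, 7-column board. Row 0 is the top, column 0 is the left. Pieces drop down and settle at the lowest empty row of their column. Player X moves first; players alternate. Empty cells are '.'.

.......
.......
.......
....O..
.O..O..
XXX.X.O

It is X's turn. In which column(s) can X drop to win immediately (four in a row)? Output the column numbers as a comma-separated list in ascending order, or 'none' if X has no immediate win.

Answer: 3

Derivation:
col 0: drop X → no win
col 1: drop X → no win
col 2: drop X → no win
col 3: drop X → WIN!
col 4: drop X → no win
col 5: drop X → no win
col 6: drop X → no win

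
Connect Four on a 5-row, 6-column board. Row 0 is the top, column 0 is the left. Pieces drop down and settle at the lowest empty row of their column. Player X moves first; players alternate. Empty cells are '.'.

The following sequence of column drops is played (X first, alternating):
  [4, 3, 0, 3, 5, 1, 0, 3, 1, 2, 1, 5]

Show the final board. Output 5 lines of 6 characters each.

Answer: ......
......
.X.O..
XX.O.O
XOOOXX

Derivation:
Move 1: X drops in col 4, lands at row 4
Move 2: O drops in col 3, lands at row 4
Move 3: X drops in col 0, lands at row 4
Move 4: O drops in col 3, lands at row 3
Move 5: X drops in col 5, lands at row 4
Move 6: O drops in col 1, lands at row 4
Move 7: X drops in col 0, lands at row 3
Move 8: O drops in col 3, lands at row 2
Move 9: X drops in col 1, lands at row 3
Move 10: O drops in col 2, lands at row 4
Move 11: X drops in col 1, lands at row 2
Move 12: O drops in col 5, lands at row 3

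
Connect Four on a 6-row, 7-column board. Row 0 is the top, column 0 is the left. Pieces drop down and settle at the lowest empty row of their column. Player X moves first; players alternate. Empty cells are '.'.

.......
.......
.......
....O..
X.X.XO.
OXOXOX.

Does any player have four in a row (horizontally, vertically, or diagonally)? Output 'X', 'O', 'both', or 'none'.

none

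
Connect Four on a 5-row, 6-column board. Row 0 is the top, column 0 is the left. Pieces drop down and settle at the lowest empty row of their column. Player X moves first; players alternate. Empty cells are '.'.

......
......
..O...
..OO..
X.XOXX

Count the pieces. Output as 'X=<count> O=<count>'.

X=4 O=4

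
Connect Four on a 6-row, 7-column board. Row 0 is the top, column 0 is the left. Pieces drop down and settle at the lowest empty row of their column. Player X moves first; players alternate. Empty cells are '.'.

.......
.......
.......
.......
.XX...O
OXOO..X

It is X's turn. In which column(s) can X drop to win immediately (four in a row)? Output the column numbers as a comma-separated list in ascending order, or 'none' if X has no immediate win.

Answer: none

Derivation:
col 0: drop X → no win
col 1: drop X → no win
col 2: drop X → no win
col 3: drop X → no win
col 4: drop X → no win
col 5: drop X → no win
col 6: drop X → no win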